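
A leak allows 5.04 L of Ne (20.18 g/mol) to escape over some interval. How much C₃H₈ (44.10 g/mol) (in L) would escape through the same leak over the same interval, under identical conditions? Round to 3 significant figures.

3.41 L

Using Graham's law: rate_C₃H₈/rate_Ne = √(M_Ne/M_C₃H₈) = √(20.18/44.10) = √0.4576 = 0.6765.
So the volume for C₃H₈ is 5.04 × 0.6765 = 3.41 L.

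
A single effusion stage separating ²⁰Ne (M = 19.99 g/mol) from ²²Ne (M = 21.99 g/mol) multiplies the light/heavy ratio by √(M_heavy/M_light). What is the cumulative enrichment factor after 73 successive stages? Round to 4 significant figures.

32.48

Overall factor = α^73 with α = √(21.99/19.99), i.e. (21.99/19.99)^(73/2).
= 1.10005^(73/2) = 32.48.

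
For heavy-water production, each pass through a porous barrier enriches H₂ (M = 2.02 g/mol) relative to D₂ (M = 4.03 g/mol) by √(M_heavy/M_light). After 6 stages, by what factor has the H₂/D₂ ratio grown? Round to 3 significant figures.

After 6 stages the ratio has grown by (√(4.03/2.02))^6 = (4.03/2.02)^(6/2).
= 1.99505^3 = 7.94.

7.94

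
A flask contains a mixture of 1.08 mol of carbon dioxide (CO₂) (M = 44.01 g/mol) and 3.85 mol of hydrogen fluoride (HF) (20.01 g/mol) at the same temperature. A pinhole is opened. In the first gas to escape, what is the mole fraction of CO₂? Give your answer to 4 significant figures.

Effusion rate of each component ∝ n_i/√M_i (partial pressure × 1/√M).
x_CO₂(eff) = (n_CO₂/√M_CO₂) / (n_CO₂/√M_CO₂ + n_HF/√M_HF)
= (1.08/√44.01) / (1.08/√44.01 + 3.85/√20.01) = 0.1628/(0.1628 + 0.8607) = 0.1591.

0.1591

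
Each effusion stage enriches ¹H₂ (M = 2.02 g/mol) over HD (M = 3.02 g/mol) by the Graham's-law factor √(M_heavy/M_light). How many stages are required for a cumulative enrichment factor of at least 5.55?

Per stage α = (3.02/2.02)^(1/2) = 1.49505^0.5, giving ln α = 0.2011.
Need α^N ≥ 5.55 ⇒ N ≥ ln(5.55) / ln α = 1.714 / 0.2011 = 8.52.
Minimum whole number of stages: N = 9.

9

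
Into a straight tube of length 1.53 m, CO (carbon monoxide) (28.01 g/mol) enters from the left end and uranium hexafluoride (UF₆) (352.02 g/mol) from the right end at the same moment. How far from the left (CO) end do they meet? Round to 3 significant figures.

Distances travelled in equal time are proportional to diffusion rates, so d_CO/d_UF₆ = √(M_UF₆/M_CO) = √(352.02/28.01) = 3.545.
With d_CO + d_UF₆ = 1.53 m, d_UF₆ = 1.53/(1 + 3.545) = 0.3366 m.
d_CO = 1.53 − 0.3366 = 1.19 m.

1.19 m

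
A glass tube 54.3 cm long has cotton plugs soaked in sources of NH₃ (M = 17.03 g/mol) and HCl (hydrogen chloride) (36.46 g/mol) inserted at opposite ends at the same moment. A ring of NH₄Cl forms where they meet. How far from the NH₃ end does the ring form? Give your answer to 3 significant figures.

Graham's law gives d_NH₃/d_HCl = rate_NH₃/rate_HCl = √(M_HCl/M_NH₃) = √(36.46/17.03) = 1.463.
With d_NH₃ + d_HCl = 54.3 cm, d_HCl = 54.3/(1 + 1.463) = 22.04 cm.
d_NH₃ = 54.3 − 22.04 = 32.3 cm.

32.3 cm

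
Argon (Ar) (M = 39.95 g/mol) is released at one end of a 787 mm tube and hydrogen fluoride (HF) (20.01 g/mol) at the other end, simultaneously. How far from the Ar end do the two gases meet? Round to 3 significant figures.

The fronts meet when d_Ar + d_HF = L with d_Ar/d_HF = √(M_HF/M_Ar) (Graham's law). Here √(M_HF/M_Ar) = √(20.01/39.95) = 0.7077.
With d_Ar + d_HF = 787 mm, d_HF = 787/(1 + 0.7077) = 460.8 mm.
d_Ar = 787 − 460.8 = 326 mm.

326 mm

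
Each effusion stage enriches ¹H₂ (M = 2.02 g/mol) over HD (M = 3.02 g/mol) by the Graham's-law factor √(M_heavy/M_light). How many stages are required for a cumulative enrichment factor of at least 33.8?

With α = √(3.02/2.02) per stage, ln α = ½ ln(1.49505) = 0.2011.
Need α^N ≥ 33.8 ⇒ N ≥ ln(33.8) / ln α = 3.520 / 0.2011 = 17.51.
Rounding up, N = 18 stages.

18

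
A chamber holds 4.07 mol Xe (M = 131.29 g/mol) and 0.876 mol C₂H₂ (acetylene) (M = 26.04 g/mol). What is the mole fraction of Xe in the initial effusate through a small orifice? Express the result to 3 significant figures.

Rate_i ∝ x_i/√M_i (Graham's law weighted by mole fraction), so the effusate composition follows n_i/√M_i.
Mole fraction of Xe in the effusate = (n_Xe/√M_Xe) / (n_Xe/√M_Xe + n_C₂H₂/√M_C₂H₂)
= (4.07/√131.29) / (4.07/√131.29 + 0.876/√26.04) = 0.3552/(0.3552 + 0.1717) = 0.674.

0.674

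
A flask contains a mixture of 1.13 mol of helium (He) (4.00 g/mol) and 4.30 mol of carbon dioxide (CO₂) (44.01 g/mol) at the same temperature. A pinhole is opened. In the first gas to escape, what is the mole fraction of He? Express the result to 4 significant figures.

0.4657

Effusion rate of each component ∝ n_i/√M_i (partial pressure × 1/√M).
So x_He in the escaping gas = (n_He/√M_He) / Σ(n_i/√M_i)
= (1.13/√4.00) / (1.13/√4.00 + 4.30/√44.01) = 0.5650/(0.5650 + 0.6482) = 0.4657.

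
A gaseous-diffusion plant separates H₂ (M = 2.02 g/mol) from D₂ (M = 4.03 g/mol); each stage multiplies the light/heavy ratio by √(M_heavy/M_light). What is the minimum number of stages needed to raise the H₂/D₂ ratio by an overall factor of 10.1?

Single-stage factor α = √(4.03/2.02), so ln α = ½ ln(1.99505) = 0.3453.
Need α^N ≥ 10.1 ⇒ N ≥ ln(10.1) / ln α = 2.313 / 0.3453 = 6.70.
Rounding up, N = 7 stages.

7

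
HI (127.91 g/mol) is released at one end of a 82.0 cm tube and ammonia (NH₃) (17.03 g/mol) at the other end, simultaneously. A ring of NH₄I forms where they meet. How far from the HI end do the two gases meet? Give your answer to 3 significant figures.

21.9 cm

Graham's law gives d_HI/d_NH₃ = rate_HI/rate_NH₃ = √(M_NH₃/M_HI) = √(17.03/127.91) = 0.3649.
With d_HI + d_NH₃ = 82.0 cm, d_NH₃ = 82.0/(1 + 0.3649) = 60.08 cm.
d_HI = 82.0 − 60.08 = 21.9 cm.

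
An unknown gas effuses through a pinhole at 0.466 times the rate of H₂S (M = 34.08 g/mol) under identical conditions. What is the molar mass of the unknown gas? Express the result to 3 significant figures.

Using Graham's law: rate_X/rate_H₂S = √(M_H₂S/M_X).
0.466 = √(34.08/M_X)
M_X = 34.08 / 0.466² = 34.08 / 0.2172 = 157 g/mol

157 g/mol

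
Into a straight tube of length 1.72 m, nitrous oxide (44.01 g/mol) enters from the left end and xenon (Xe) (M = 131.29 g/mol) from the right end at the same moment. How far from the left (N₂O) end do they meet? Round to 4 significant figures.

The fronts meet when d_N₂O + d_Xe = L with d_N₂O/d_Xe = √(M_Xe/M_N₂O) (Graham's law). Here √(M_Xe/M_N₂O) = √(131.29/44.01) = 1.727.
With d_N₂O + d_Xe = 1.72 m, d_Xe = 1.72/(1 + 1.727) = 0.6307 m.
d_N₂O = 1.72 − 0.6307 = 1.089 m.

1.089 m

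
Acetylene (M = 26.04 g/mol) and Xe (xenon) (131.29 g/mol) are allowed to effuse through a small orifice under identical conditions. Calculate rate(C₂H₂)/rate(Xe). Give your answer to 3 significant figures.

2.25

Graham's law gives rate_C₂H₂/rate_Xe = √(M_Xe/M_C₂H₂) = √(131.29/26.04) = √5.042 = 2.25.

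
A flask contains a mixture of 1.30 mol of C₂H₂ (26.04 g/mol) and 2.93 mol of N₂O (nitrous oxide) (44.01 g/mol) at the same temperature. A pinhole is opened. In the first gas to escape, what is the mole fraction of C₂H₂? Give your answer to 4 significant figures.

0.3658

Effusion rate of each component ∝ n_i/√M_i (partial pressure × 1/√M).
So x_C₂H₂ in the escaping gas = (n_C₂H₂/√M_C₂H₂) / Σ(n_i/√M_i)
= (1.30/√26.04) / (1.30/√26.04 + 2.93/√44.01) = 0.2548/(0.2548 + 0.4417) = 0.3658.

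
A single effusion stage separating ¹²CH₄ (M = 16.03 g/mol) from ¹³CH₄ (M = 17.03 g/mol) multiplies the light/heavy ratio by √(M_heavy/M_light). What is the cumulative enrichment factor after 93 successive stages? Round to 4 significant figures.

The single-stage factor is √(M_heavy/M_light), so 93 stages give [√(17.03/16.03)]^93 = (17.03/16.03)^(93/2).
= 1.06238^(93/2) = 16.68.

16.68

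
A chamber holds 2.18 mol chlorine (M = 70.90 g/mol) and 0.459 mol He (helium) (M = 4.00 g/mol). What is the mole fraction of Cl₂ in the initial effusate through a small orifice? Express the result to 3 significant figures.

0.530

Effusion rate of each component ∝ n_i/√M_i (partial pressure × 1/√M).
x_Cl₂(eff) = (n_Cl₂/√M_Cl₂) / (n_Cl₂/√M_Cl₂ + n_He/√M_He)
= (2.18/√70.90) / (2.18/√70.90 + 0.459/√4.00) = 0.2589/(0.2589 + 0.2295) = 0.530.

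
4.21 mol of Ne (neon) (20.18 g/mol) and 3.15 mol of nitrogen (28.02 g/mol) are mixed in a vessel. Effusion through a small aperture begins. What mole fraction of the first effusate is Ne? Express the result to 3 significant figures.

Each component's effusion rate ∝ (its partial pressure)·(1/√M) ∝ n_i/√M_i.
So x_Ne in the escaping gas = (n_Ne/√M_Ne) / Σ(n_i/√M_i)
= (4.21/√20.18) / (4.21/√20.18 + 3.15/√28.02) = 0.9372/(0.9372 + 0.5951) = 0.612.

0.612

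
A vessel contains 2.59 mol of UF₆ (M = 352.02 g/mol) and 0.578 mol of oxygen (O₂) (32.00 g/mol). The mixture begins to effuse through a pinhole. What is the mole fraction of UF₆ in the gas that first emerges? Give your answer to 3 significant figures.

Each component's effusion rate ∝ (its partial pressure)·(1/√M) ∝ n_i/√M_i.
Mole fraction of UF₆ in the effusate = (n_UF₆/√M_UF₆) / (n_UF₆/√M_UF₆ + n_O₂/√M_O₂)
= (2.59/√352.02) / (2.59/√352.02 + 0.578/√32.00) = 0.1380/(0.1380 + 0.1022) = 0.575.

0.575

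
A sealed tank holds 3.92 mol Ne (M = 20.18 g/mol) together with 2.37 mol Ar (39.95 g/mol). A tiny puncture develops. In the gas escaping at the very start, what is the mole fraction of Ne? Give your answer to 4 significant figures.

0.6994

Effusion rate of each component ∝ n_i/√M_i (partial pressure × 1/√M).
So x_Ne in the escaping gas = (n_Ne/√M_Ne) / Σ(n_i/√M_i)
= (3.92/√20.18) / (3.92/√20.18 + 2.37/√39.95) = 0.8726/(0.8726 + 0.3750) = 0.6994.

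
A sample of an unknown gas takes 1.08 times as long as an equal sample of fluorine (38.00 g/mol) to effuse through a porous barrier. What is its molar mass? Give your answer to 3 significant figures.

44.3 g/mol

Using Graham's law: t_X/t_F₂ = √(M_X/M_F₂).
1.08 = √(M_X/38.00)
M_X = 38.00 × 1.08² = 38.00 × 1.166 = 44.3 g/mol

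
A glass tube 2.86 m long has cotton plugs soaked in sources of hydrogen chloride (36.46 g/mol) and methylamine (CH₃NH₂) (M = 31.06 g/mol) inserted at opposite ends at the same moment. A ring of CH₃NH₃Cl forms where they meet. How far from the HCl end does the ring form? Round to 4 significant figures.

1.373 m

The fronts meet when d_HCl + d_CH₃NH₂ = L with d_HCl/d_CH₃NH₂ = √(M_CH₃NH₂/M_HCl) (Graham's law). Here √(M_CH₃NH₂/M_HCl) = √(31.06/36.46) = 0.9230.
With d_HCl + d_CH₃NH₂ = 2.86 m, d_CH₃NH₂ = 2.86/(1 + 0.9230) = 1.487 m.
d_HCl = 2.86 − 1.487 = 1.373 m.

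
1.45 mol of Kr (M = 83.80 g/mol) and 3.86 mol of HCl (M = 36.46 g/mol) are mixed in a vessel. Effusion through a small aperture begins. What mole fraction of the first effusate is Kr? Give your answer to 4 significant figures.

Rate_i ∝ x_i/√M_i (Graham's law weighted by mole fraction), so the effusate composition follows n_i/√M_i.
Mole fraction of Kr in the effusate = (n_Kr/√M_Kr) / (n_Kr/√M_Kr + n_HCl/√M_HCl)
= (1.45/√83.80) / (1.45/√83.80 + 3.86/√36.46) = 0.1584/(0.1584 + 0.6393) = 0.1986.

0.1986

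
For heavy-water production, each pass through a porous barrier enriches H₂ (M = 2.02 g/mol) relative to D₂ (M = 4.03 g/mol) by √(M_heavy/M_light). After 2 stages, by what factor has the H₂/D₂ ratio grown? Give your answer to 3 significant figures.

Overall factor = α^2 with α = √(4.03/2.02), i.e. (4.03/2.02)^(2/2).
= 1.99505^1 = 2.00.

2.00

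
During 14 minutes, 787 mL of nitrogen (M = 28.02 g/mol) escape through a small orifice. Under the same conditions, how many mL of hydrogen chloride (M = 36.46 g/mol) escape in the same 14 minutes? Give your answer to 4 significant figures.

689.9 mL

Since effusion rate ∝ 1/√M, rate_HCl/rate_N₂ = √(M_N₂/M_HCl) = √(28.02/36.46) = √0.7685 = 0.8766.
So the volume for HCl is 787 × 0.8766 = 689.9 mL.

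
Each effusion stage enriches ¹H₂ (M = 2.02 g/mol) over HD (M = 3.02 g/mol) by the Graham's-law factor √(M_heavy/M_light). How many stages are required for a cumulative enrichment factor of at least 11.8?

Per stage α = (3.02/2.02)^(1/2) = 1.49505^0.5, giving ln α = 0.2011.
Need α^N ≥ 11.8 ⇒ N ≥ ln(11.8) / ln α = 2.468 / 0.2011 = 12.27.
Rounding up, N = 13 stages.

13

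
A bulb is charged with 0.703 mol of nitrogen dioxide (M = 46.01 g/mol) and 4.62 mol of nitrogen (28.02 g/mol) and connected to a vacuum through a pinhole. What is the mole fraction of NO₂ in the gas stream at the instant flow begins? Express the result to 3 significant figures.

0.106

Each component's effusion rate ∝ (its partial pressure)·(1/√M) ∝ n_i/√M_i.
x_NO₂(eff) = (n_NO₂/√M_NO₂) / (n_NO₂/√M_NO₂ + n_N₂/√M_N₂)
= (0.703/√46.01) / (0.703/√46.01 + 4.62/√28.02) = 0.1036/(0.1036 + 0.8728) = 0.106.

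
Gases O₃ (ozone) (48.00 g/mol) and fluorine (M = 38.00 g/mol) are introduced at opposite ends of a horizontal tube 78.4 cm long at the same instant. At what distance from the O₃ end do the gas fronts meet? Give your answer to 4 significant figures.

36.91 cm

Graham's law gives d_O₃/d_F₂ = rate_O₃/rate_F₂ = √(M_F₂/M_O₃) = √(38.00/48.00) = 0.8898.
With d_O₃ + d_F₂ = 78.4 cm, d_F₂ = 78.4/(1 + 0.8898) = 41.49 cm.
d_O₃ = 78.4 − 41.49 = 36.91 cm.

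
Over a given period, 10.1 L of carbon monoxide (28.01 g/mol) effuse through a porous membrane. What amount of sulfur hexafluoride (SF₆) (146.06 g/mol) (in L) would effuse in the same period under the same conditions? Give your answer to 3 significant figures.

4.42 L

Using Graham's law: rate_SF₆/rate_CO = √(M_CO/M_SF₆) = √(28.01/146.06) = √0.1918 = 0.4379.
So the volume for SF₆ is 10.1 × 0.4379 = 4.42 L.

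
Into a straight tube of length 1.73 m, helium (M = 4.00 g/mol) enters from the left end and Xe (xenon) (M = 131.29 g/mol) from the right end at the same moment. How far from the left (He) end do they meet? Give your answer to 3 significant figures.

In equal time, each gas travels a distance ∝ its rate ∝ 1/√M, so d_He/d_Xe = √(M_Xe/M_He) = √(131.29/4.00) = 5.729.
With d_He + d_Xe = 1.73 m, d_Xe = 1.73/(1 + 5.729) = 0.2571 m.
d_He = 1.73 − 0.2571 = 1.47 m.

1.47 m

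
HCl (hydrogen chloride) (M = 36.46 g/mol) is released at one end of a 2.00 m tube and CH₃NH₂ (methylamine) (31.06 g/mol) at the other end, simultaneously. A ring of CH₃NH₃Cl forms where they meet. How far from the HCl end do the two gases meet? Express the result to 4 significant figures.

In equal time, each gas travels a distance ∝ its rate ∝ 1/√M, so d_HCl/d_CH₃NH₂ = √(M_CH₃NH₂/M_HCl) = √(31.06/36.46) = 0.9230.
With d_HCl + d_CH₃NH₂ = 2.00 m, d_CH₃NH₂ = 2.00/(1 + 0.9230) = 1.040 m.
d_HCl = 2.00 − 1.040 = 0.9599 m.

0.9599 m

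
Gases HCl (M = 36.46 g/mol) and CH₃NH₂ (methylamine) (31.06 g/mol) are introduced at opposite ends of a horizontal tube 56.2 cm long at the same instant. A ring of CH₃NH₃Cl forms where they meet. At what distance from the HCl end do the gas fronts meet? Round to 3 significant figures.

The fronts meet when d_HCl + d_CH₃NH₂ = L with d_HCl/d_CH₃NH₂ = √(M_CH₃NH₂/M_HCl) (Graham's law). Here √(M_CH₃NH₂/M_HCl) = √(31.06/36.46) = 0.9230.
With d_HCl + d_CH₃NH₂ = 56.2 cm, d_CH₃NH₂ = 56.2/(1 + 0.9230) = 29.23 cm.
d_HCl = 56.2 − 29.23 = 27.0 cm.

27.0 cm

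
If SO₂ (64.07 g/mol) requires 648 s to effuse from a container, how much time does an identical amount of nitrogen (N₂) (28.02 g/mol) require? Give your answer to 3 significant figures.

Graham's law gives t_N₂/t_SO₂ = √(M_N₂/M_SO₂) = √(28.02/64.07) = √0.4373 = 0.6613.
So the time for N₂ is 648 × 0.6613 = 429 s.

429 s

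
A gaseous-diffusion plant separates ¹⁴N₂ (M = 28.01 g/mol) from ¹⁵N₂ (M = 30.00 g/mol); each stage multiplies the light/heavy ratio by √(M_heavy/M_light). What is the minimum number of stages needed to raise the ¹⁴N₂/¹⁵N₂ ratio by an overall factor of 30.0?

100

With α = √(30.00/28.01) per stage, ln α = ½ ln(1.07105) = 0.03432.
Need α^N ≥ 30.0 ⇒ N ≥ ln(30.0) / ln α = 3.401 / 0.03432 = 99.11.
So at least 100 stages are needed.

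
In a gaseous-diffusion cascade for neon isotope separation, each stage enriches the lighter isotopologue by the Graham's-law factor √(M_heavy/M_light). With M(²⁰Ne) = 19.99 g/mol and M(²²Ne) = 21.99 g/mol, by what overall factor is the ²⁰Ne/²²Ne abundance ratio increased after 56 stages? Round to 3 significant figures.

Each stage multiplies the ratio by α = √(21.99/19.99), so after 56 stages the overall factor is α^56 = (21.99/19.99)^(56/2).
= 1.10005^28 = 14.4.

14.4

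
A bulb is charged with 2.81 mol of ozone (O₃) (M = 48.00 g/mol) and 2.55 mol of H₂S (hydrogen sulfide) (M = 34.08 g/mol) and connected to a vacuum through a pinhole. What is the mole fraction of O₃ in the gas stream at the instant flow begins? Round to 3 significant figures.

The effusion rate of species i is ∝ p_i/√M_i ∝ n_i/√M_i.
Mole fraction of O₃ in the effusate = (n_O₃/√M_O₃) / (n_O₃/√M_O₃ + n_H₂S/√M_H₂S)
= (2.81/√48.00) / (2.81/√48.00 + 2.55/√34.08) = 0.4056/(0.4056 + 0.4368) = 0.481.

0.481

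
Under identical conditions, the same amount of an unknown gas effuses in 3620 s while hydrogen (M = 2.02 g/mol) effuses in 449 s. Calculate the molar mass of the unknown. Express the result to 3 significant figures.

131 g/mol

From Graham's law, t_X/t_H₂ = √(M_X/M_H₂).
3620/449 = 8.062 = √(M_X/2.02)
M_X = 2.02 × 8.062² = 2.02 × 65.00 = 131 g/mol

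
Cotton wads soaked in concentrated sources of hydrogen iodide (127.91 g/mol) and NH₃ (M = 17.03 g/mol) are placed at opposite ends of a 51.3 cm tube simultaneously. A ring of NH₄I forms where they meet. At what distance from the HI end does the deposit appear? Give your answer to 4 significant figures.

13.71 cm

Graham's law gives d_HI/d_NH₃ = rate_HI/rate_NH₃ = √(M_NH₃/M_HI) = √(17.03/127.91) = 0.3649.
With d_HI + d_NH₃ = 51.3 cm, d_NH₃ = 51.3/(1 + 0.3649) = 37.59 cm.
d_HI = 51.3 − 37.59 = 13.71 cm.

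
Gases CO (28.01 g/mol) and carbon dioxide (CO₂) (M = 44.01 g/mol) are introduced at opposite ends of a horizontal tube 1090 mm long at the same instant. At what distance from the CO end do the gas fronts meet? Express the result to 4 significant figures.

606.3 mm

Distances travelled in equal time are proportional to diffusion rates, so d_CO/d_CO₂ = √(M_CO₂/M_CO) = √(44.01/28.01) = 1.253.
With d_CO + d_CO₂ = 1090 mm, d_CO₂ = 1090/(1 + 1.253) = 483.7 mm.
d_CO = 1090 − 483.7 = 606.3 mm.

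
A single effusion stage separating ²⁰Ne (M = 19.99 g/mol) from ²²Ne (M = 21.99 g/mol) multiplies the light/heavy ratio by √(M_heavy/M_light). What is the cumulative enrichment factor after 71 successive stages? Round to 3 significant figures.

29.5

Overall factor = α^71 with α = √(21.99/19.99), i.e. (21.99/19.99)^(71/2).
= 1.10005^(71/2) = 29.5.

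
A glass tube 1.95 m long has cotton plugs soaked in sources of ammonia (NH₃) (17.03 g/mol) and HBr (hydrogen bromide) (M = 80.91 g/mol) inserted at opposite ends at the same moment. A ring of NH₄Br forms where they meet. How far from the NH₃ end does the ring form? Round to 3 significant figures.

1.34 m

In equal time, each gas travels a distance ∝ its rate ∝ 1/√M, so d_NH₃/d_HBr = √(M_HBr/M_NH₃) = √(80.91/17.03) = 2.180.
With d_NH₃ + d_HBr = 1.95 m, d_HBr = 1.95/(1 + 2.180) = 0.6133 m.
d_NH₃ = 1.95 − 0.6133 = 1.34 m.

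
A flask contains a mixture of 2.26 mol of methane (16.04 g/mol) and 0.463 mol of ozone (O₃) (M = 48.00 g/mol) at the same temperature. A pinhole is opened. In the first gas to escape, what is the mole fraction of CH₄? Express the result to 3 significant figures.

The effusion rate of species i is ∝ p_i/√M_i ∝ n_i/√M_i.
x_CH₄(eff) = (n_CH₄/√M_CH₄) / (n_CH₄/√M_CH₄ + n_O₃/√M_O₃)
= (2.26/√16.04) / (2.26/√16.04 + 0.463/√48.00) = 0.5643/(0.5643 + 0.06683) = 0.894.

0.894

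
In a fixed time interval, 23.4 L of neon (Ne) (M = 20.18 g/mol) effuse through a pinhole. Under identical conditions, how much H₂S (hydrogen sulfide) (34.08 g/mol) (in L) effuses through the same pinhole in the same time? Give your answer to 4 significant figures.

18.01 L

Using Graham's law: rate_H₂S/rate_Ne = √(M_Ne/M_H₂S) = √(20.18/34.08) = √0.5921 = 0.7695.
So the volume for H₂S is 23.4 × 0.7695 = 18.01 L.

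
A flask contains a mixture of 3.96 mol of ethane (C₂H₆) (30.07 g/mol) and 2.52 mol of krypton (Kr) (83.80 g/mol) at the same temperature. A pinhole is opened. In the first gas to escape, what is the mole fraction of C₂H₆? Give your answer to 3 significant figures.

The effusion rate of species i is ∝ p_i/√M_i ∝ n_i/√M_i.
Mole fraction of C₂H₆ in the effusate = (n_C₂H₆/√M_C₂H₆) / (n_C₂H₆/√M_C₂H₆ + n_Kr/√M_Kr)
= (3.96/√30.07) / (3.96/√30.07 + 2.52/√83.80) = 0.7222/(0.7222 + 0.2753) = 0.724.

0.724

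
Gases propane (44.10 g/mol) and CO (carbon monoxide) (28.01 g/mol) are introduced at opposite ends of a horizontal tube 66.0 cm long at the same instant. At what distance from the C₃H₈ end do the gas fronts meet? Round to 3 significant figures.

The fronts meet when d_C₃H₈ + d_CO = L with d_C₃H₈/d_CO = √(M_CO/M_C₃H₈) (Graham's law). Here √(M_CO/M_C₃H₈) = √(28.01/44.10) = 0.7970.
With d_C₃H₈ + d_CO = 66.0 cm, d_CO = 66.0/(1 + 0.7970) = 36.73 cm.
d_C₃H₈ = 66.0 − 36.73 = 29.3 cm.

29.3 cm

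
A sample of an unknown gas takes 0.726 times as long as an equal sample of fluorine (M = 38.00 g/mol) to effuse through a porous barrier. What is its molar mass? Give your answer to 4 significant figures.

20.03 g/mol

Graham's law gives t_X/t_F₂ = √(M_X/M_F₂).
0.726 = √(M_X/38.00)
M_X = 38.00 × 0.726² = 38.00 × 0.5271 = 20.03 g/mol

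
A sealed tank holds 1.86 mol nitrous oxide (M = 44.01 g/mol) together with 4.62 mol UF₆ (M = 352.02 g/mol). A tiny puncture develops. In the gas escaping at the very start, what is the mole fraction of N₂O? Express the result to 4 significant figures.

Each component's effusion rate ∝ (its partial pressure)·(1/√M) ∝ n_i/√M_i.
So x_N₂O in the escaping gas = (n_N₂O/√M_N₂O) / Σ(n_i/√M_i)
= (1.86/√44.01) / (1.86/√44.01 + 4.62/√352.02) = 0.2804/(0.2804 + 0.2462) = 0.5324.

0.5324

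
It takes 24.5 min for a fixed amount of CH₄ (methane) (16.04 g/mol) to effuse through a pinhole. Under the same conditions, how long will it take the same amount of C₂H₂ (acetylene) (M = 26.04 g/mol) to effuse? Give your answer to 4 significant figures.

Graham's law gives t_C₂H₂/t_CH₄ = √(M_C₂H₂/M_CH₄) = √(26.04/16.04) = √1.623 = 1.274.
So the time for C₂H₂ is 24.5 × 1.274 = 31.22 min.

31.22 min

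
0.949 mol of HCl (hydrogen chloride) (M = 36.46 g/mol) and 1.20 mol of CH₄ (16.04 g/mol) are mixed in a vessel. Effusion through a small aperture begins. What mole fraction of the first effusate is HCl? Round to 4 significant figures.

0.3441

Rate_i ∝ x_i/√M_i (Graham's law weighted by mole fraction), so the effusate composition follows n_i/√M_i.
Mole fraction of HCl in the effusate = (n_HCl/√M_HCl) / (n_HCl/√M_HCl + n_CH₄/√M_CH₄)
= (0.949/√36.46) / (0.949/√36.46 + 1.20/√16.04) = 0.1572/(0.1572 + 0.2996) = 0.3441.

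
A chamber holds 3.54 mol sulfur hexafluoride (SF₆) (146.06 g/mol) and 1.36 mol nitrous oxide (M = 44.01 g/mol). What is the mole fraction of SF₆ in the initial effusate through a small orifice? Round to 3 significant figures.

0.588

The effusion rate of species i is ∝ p_i/√M_i ∝ n_i/√M_i.
x_SF₆(eff) = (n_SF₆/√M_SF₆) / (n_SF₆/√M_SF₆ + n_N₂O/√M_N₂O)
= (3.54/√146.06) / (3.54/√146.06 + 1.36/√44.01) = 0.2929/(0.2929 + 0.2050) = 0.588.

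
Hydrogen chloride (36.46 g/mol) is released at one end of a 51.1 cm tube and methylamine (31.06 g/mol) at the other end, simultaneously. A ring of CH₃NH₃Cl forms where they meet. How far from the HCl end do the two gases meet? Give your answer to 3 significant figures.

In equal time, each gas travels a distance ∝ its rate ∝ 1/√M, so d_HCl/d_CH₃NH₂ = √(M_CH₃NH₂/M_HCl) = √(31.06/36.46) = 0.9230.
With d_HCl + d_CH₃NH₂ = 51.1 cm, d_CH₃NH₂ = 51.1/(1 + 0.9230) = 26.57 cm.
d_HCl = 51.1 − 26.57 = 24.5 cm.

24.5 cm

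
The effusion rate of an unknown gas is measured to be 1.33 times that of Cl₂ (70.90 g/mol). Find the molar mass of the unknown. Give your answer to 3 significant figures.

40.1 g/mol

By Graham's law, rate_X/rate_Cl₂ = √(M_Cl₂/M_X).
1.33 = √(70.90/M_X)
M_X = 70.90 / 1.33² = 70.90 / 1.769 = 40.1 g/mol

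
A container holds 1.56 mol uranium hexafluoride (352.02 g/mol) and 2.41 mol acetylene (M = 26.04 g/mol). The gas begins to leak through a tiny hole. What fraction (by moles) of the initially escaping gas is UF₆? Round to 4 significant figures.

Rate_i ∝ x_i/√M_i (Graham's law weighted by mole fraction), so the effusate composition follows n_i/√M_i.
So x_UF₆ in the escaping gas = (n_UF₆/√M_UF₆) / Σ(n_i/√M_i)
= (1.56/√352.02) / (1.56/√352.02 + 2.41/√26.04) = 0.08315/(0.08315 + 0.4723) = 0.1497.

0.1497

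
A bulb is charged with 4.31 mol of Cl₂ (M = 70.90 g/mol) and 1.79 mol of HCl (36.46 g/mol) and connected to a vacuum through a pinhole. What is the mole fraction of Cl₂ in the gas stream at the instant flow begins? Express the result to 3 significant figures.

The effusion rate of species i is ∝ p_i/√M_i ∝ n_i/√M_i.
x_Cl₂(eff) = (n_Cl₂/√M_Cl₂) / (n_Cl₂/√M_Cl₂ + n_HCl/√M_HCl)
= (4.31/√70.90) / (4.31/√70.90 + 1.79/√36.46) = 0.5119/(0.5119 + 0.2964) = 0.633.

0.633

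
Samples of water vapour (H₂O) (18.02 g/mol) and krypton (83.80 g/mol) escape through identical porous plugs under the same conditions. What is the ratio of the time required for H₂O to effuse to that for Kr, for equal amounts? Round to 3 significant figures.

Graham's law gives t_H₂O/t_Kr = √(M_H₂O/M_Kr) = √(18.02/83.80) = √0.2150 = 0.464.

0.464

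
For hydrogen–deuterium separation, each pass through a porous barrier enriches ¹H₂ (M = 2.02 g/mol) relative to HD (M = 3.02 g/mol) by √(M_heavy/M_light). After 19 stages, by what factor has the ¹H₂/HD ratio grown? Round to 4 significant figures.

The single-stage factor is √(M_heavy/M_light), so 19 stages give [√(3.02/2.02)]^19 = (3.02/2.02)^(19/2).
= 1.49505^(19/2) = 45.63.

45.63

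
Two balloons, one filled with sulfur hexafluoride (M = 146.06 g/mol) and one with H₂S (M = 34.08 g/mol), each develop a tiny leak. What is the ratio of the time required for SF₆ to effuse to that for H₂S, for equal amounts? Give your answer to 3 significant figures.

2.07

Graham's law gives t_SF₆/t_H₂S = √(M_SF₆/M_H₂S) = √(146.06/34.08) = √4.286 = 2.07.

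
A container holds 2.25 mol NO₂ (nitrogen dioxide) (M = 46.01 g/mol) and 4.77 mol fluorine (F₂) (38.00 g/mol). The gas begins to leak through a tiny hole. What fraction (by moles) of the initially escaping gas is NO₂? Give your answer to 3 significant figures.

Rate_i ∝ x_i/√M_i (Graham's law weighted by mole fraction), so the effusate composition follows n_i/√M_i.
x_NO₂(eff) = (n_NO₂/√M_NO₂) / (n_NO₂/√M_NO₂ + n_F₂/√M_F₂)
= (2.25/√46.01) / (2.25/√46.01 + 4.77/√38.00) = 0.3317/(0.3317 + 0.7738) = 0.300.

0.300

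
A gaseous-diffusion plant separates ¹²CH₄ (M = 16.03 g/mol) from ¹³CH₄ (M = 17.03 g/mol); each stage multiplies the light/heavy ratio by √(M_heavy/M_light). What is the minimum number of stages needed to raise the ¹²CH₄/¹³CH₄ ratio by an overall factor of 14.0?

With α = √(17.03/16.03) per stage, ln α = ½ ln(1.06238) = 0.03026.
Need α^N ≥ 14.0 ⇒ N ≥ ln(14.0) / ln α = 2.639 / 0.03026 = 87.22.
Minimum whole number of stages: N = 88.

88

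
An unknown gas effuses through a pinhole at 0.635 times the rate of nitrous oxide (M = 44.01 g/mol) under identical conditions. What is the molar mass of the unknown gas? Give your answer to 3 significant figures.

From Graham's law, rate_X/rate_N₂O = √(M_N₂O/M_X).
0.635 = √(44.01/M_X)
M_X = 44.01 / 0.635² = 44.01 / 0.4032 = 109 g/mol

109 g/mol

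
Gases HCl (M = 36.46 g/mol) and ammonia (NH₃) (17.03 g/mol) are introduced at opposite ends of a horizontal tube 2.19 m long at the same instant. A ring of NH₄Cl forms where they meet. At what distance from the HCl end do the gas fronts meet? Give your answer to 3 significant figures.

Graham's law gives d_HCl/d_NH₃ = rate_HCl/rate_NH₃ = √(M_NH₃/M_HCl) = √(17.03/36.46) = 0.6834.
With d_HCl + d_NH₃ = 2.19 m, d_NH₃ = 2.19/(1 + 0.6834) = 1.301 m.
d_HCl = 2.19 − 1.301 = 0.889 m.

0.889 m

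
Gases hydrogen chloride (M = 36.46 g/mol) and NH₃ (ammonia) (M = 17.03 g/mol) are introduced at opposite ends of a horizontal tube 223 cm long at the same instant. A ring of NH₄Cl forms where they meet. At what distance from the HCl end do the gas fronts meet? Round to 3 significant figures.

The fronts meet when d_HCl + d_NH₃ = L with d_HCl/d_NH₃ = √(M_NH₃/M_HCl) (Graham's law). Here √(M_NH₃/M_HCl) = √(17.03/36.46) = 0.6834.
With d_HCl + d_NH₃ = 223 cm, d_NH₃ = 223/(1 + 0.6834) = 132.5 cm.
d_HCl = 223 − 132.5 = 90.5 cm.

90.5 cm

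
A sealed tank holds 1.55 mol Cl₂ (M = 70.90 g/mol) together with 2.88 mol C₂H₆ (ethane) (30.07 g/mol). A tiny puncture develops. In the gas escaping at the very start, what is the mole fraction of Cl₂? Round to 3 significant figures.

The effusion rate of species i is ∝ p_i/√M_i ∝ n_i/√M_i.
Mole fraction of Cl₂ in the effusate = (n_Cl₂/√M_Cl₂) / (n_Cl₂/√M_Cl₂ + n_C₂H₆/√M_C₂H₆)
= (1.55/√70.90) / (1.55/√70.90 + 2.88/√30.07) = 0.1841/(0.1841 + 0.5252) = 0.260.

0.260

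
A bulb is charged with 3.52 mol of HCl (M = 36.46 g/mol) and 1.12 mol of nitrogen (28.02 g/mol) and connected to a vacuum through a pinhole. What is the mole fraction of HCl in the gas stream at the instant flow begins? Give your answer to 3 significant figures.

Effusion rate of each component ∝ n_i/√M_i (partial pressure × 1/√M).
Mole fraction of HCl in the effusate = (n_HCl/√M_HCl) / (n_HCl/√M_HCl + n_N₂/√M_N₂)
= (3.52/√36.46) / (3.52/√36.46 + 1.12/√28.02) = 0.5830/(0.5830 + 0.2116) = 0.734.

0.734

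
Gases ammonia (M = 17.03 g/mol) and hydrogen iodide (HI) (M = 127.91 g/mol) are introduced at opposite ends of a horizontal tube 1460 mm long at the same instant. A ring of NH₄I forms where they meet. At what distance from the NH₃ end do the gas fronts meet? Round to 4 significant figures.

1070 mm

In equal time, each gas travels a distance ∝ its rate ∝ 1/√M, so d_NH₃/d_HI = √(M_HI/M_NH₃) = √(127.91/17.03) = 2.741.
With d_NH₃ + d_HI = 1460 mm, d_HI = 1460/(1 + 2.741) = 390.3 mm.
d_NH₃ = 1460 − 390.3 = 1070 mm.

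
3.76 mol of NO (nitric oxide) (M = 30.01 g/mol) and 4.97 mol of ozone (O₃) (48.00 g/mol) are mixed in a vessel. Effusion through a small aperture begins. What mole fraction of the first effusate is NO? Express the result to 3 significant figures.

0.489

The effusion rate of species i is ∝ p_i/√M_i ∝ n_i/√M_i.
x_NO(eff) = (n_NO/√M_NO) / (n_NO/√M_NO + n_O₃/√M_O₃)
= (3.76/√30.01) / (3.76/√30.01 + 4.97/√48.00) = 0.6864/(0.6864 + 0.7174) = 0.489.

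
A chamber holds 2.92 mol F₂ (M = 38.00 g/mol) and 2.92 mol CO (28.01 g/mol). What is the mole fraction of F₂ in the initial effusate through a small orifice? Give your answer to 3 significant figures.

Effusion rate of each component ∝ n_i/√M_i (partial pressure × 1/√M).
So x_F₂ in the escaping gas = (n_F₂/√M_F₂) / Σ(n_i/√M_i)
= (2.92/√38.00) / (2.92/√38.00 + 2.92/√28.01) = 0.4737/(0.4737 + 0.5517) = 0.462.

0.462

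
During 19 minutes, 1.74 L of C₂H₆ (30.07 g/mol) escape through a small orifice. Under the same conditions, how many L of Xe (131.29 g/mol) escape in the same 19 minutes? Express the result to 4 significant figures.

0.8327 L

Graham's law gives rate_Xe/rate_C₂H₆ = √(M_C₂H₆/M_Xe) = √(30.07/131.29) = √0.2290 = 0.4786.
So the volume for Xe is 1.74 × 0.4786 = 0.8327 L.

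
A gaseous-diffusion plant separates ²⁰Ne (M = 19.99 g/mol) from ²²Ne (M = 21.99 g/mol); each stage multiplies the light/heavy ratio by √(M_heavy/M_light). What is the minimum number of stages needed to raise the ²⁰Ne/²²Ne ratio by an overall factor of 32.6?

74

With α = √(21.99/19.99) per stage, ln α = ½ ln(1.10005) = 0.04768.
Need α^N ≥ 32.6 ⇒ N ≥ ln(32.6) / ln α = 3.484 / 0.04768 = 73.08.
Rounding up, N = 74 stages.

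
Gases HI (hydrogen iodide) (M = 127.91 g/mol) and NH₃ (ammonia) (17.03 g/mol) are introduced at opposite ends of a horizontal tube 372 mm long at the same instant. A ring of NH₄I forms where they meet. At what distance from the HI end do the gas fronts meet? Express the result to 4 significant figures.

Distances travelled in equal time are proportional to diffusion rates, so d_HI/d_NH₃ = √(M_NH₃/M_HI) = √(17.03/127.91) = 0.3649.
With d_HI + d_NH₃ = 372 mm, d_NH₃ = 372/(1 + 0.3649) = 272.6 mm.
d_HI = 372 − 272.6 = 99.45 mm.

99.45 mm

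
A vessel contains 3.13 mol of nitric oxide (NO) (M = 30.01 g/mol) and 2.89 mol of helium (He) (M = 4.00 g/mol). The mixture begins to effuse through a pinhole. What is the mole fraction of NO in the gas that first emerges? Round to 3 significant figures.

Effusion rate of each component ∝ n_i/√M_i (partial pressure × 1/√M).
Mole fraction of NO in the effusate = (n_NO/√M_NO) / (n_NO/√M_NO + n_He/√M_He)
= (3.13/√30.01) / (3.13/√30.01 + 2.89/√4.00) = 0.5714/(0.5714 + 1.445) = 0.283.

0.283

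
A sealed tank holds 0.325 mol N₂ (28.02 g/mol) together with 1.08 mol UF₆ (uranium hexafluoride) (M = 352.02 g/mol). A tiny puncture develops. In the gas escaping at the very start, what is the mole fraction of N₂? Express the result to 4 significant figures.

0.5161

The effusion rate of species i is ∝ p_i/√M_i ∝ n_i/√M_i.
So x_N₂ in the escaping gas = (n_N₂/√M_N₂) / Σ(n_i/√M_i)
= (0.325/√28.02) / (0.325/√28.02 + 1.08/√352.02) = 0.06140/(0.06140 + 0.05756) = 0.5161.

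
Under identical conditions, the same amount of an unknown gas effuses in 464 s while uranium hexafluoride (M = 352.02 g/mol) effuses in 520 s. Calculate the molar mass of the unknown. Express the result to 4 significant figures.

280.3 g/mol

By Graham's law, t_X/t_UF₆ = √(M_X/M_UF₆).
464/520 = 0.8923 = √(M_X/352.02)
M_X = 352.02 × 0.8923² = 352.02 × 0.7962 = 280.3 g/mol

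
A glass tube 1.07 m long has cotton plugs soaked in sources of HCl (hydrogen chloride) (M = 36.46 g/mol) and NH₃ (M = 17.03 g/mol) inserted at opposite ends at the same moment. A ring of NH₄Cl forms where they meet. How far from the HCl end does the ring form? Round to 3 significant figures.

Graham's law gives d_HCl/d_NH₃ = rate_HCl/rate_NH₃ = √(M_NH₃/M_HCl) = √(17.03/36.46) = 0.6834.
With d_HCl + d_NH₃ = 1.07 m, d_NH₃ = 1.07/(1 + 0.6834) = 0.6356 m.
d_HCl = 1.07 − 0.6356 = 0.434 m.

0.434 m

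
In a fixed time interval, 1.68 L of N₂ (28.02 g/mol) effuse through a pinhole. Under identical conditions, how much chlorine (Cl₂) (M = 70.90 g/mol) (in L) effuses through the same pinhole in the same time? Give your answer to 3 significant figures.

By Graham's law, rate_Cl₂/rate_N₂ = √(M_N₂/M_Cl₂) = √(28.02/70.90) = √0.3952 = 0.6287.
So the volume for Cl₂ is 1.68 × 0.6287 = 1.06 L.

1.06 L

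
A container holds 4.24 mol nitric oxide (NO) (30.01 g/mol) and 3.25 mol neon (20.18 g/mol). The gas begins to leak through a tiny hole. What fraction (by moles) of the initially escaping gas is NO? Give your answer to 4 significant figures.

0.5169

Effusion rate of each component ∝ n_i/√M_i (partial pressure × 1/√M).
x_NO(eff) = (n_NO/√M_NO) / (n_NO/√M_NO + n_Ne/√M_Ne)
= (4.24/√30.01) / (4.24/√30.01 + 3.25/√20.18) = 0.7740/(0.7740 + 0.7235) = 0.5169.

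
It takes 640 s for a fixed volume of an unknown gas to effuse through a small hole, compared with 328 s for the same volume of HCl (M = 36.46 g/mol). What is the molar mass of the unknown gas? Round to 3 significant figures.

Graham's law gives t_X/t_HCl = √(M_X/M_HCl).
640/328 = 1.951 = √(M_X/36.46)
M_X = 36.46 × 1.951² = 36.46 × 3.807 = 139 g/mol

139 g/mol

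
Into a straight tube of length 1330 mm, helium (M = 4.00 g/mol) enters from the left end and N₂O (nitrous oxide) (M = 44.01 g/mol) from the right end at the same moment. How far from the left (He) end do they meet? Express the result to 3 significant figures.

Graham's law gives d_He/d_N₂O = rate_He/rate_N₂O = √(M_N₂O/M_He) = √(44.01/4.00) = 3.317.
With d_He + d_N₂O = 1330 mm, d_N₂O = 1330/(1 + 3.317) = 308.1 mm.
d_He = 1330 − 308.1 = 1020 mm.

1020 mm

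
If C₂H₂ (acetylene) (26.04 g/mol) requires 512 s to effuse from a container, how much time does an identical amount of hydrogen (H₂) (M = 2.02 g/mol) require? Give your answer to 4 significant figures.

142.6 s

Since effusion rate ∝ 1/√M, t_H₂/t_C₂H₂ = √(M_H₂/M_C₂H₂) = √(2.02/26.04) = √0.07757 = 0.2785.
So the time for H₂ is 512 × 0.2785 = 142.6 s.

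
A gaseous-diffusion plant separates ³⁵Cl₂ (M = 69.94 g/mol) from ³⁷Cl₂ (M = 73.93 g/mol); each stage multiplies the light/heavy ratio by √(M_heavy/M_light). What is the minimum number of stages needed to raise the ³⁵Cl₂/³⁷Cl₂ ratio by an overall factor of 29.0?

122

Single-stage factor α = √(73.93/69.94), so ln α = ½ ln(1.05705) = 0.02774.
Need α^N ≥ 29.0 ⇒ N ≥ ln(29.0) / ln α = 3.367 / 0.02774 = 121.39.
Rounding up, N = 122 stages.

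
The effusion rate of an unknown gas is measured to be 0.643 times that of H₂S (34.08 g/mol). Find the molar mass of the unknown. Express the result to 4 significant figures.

82.43 g/mol

From Graham's law, rate_X/rate_H₂S = √(M_H₂S/M_X).
0.643 = √(34.08/M_X)
M_X = 34.08 / 0.643² = 34.08 / 0.4134 = 82.43 g/mol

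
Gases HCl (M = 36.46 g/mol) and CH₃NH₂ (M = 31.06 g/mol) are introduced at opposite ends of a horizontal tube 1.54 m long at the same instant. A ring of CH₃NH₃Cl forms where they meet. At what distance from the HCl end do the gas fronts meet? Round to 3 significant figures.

The fronts meet when d_HCl + d_CH₃NH₂ = L with d_HCl/d_CH₃NH₂ = √(M_CH₃NH₂/M_HCl) (Graham's law). Here √(M_CH₃NH₂/M_HCl) = √(31.06/36.46) = 0.9230.
With d_HCl + d_CH₃NH₂ = 1.54 m, d_CH₃NH₂ = 1.54/(1 + 0.9230) = 0.8008 m.
d_HCl = 1.54 − 0.8008 = 0.739 m.

0.739 m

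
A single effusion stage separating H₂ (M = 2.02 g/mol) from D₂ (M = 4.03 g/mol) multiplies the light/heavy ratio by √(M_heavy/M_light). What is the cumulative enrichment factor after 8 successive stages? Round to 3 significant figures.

The single-stage factor is √(M_heavy/M_light), so 8 stages give [√(4.03/2.02)]^8 = (4.03/2.02)^(8/2).
= 1.99505^4 = 15.8.

15.8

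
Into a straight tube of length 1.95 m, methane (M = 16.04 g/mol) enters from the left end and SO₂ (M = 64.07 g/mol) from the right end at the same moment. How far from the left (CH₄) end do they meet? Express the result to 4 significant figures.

1.300 m

The fronts meet when d_CH₄ + d_SO₂ = L with d_CH₄/d_SO₂ = √(M_SO₂/M_CH₄) (Graham's law). Here √(M_SO₂/M_CH₄) = √(64.07/16.04) = 1.999.
With d_CH₄ + d_SO₂ = 1.95 m, d_SO₂ = 1.95/(1 + 1.999) = 0.6503 m.
d_CH₄ = 1.95 − 0.6503 = 1.300 m.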